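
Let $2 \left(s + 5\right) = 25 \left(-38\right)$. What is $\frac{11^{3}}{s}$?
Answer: $- \frac{1331}{480} \approx -2.7729$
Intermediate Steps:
$s = -480$ ($s = -5 + \frac{25 \left(-38\right)}{2} = -5 + \frac{1}{2} \left(-950\right) = -5 - 475 = -480$)
$\frac{11^{3}}{s} = \frac{11^{3}}{-480} = 1331 \left(- \frac{1}{480}\right) = - \frac{1331}{480}$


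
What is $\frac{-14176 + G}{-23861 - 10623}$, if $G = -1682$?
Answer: $\frac{7929}{17242} \approx 0.45987$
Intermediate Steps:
$\frac{-14176 + G}{-23861 - 10623} = \frac{-14176 - 1682}{-23861 - 10623} = - \frac{15858}{-34484} = \left(-15858\right) \left(- \frac{1}{34484}\right) = \frac{7929}{17242}$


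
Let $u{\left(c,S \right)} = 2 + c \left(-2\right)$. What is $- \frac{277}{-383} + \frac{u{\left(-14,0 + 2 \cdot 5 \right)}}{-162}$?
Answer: $\frac{5564}{10341} \approx 0.53805$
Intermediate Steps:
$u{\left(c,S \right)} = 2 - 2 c$
$- \frac{277}{-383} + \frac{u{\left(-14,0 + 2 \cdot 5 \right)}}{-162} = - \frac{277}{-383} + \frac{2 - -28}{-162} = \left(-277\right) \left(- \frac{1}{383}\right) + \left(2 + 28\right) \left(- \frac{1}{162}\right) = \frac{277}{383} + 30 \left(- \frac{1}{162}\right) = \frac{277}{383} - \frac{5}{27} = \frac{5564}{10341}$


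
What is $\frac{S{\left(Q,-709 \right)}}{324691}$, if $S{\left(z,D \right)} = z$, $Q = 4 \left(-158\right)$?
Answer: $- \frac{632}{324691} \approx -0.0019465$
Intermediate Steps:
$Q = -632$
$\frac{S{\left(Q,-709 \right)}}{324691} = - \frac{632}{324691}$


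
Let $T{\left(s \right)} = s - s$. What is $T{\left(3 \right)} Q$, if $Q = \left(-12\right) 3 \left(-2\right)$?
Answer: $0$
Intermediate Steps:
$Q = 72$ ($Q = \left(-36\right) \left(-2\right) = 72$)
$T{\left(s \right)} = 0$
$T{\left(3 \right)} Q = 0 \cdot 72 = 0$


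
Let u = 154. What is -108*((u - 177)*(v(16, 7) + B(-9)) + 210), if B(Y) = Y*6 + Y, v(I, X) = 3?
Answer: -171720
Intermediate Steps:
B(Y) = 7*Y (B(Y) = 6*Y + Y = 7*Y)
-108*((u - 177)*(v(16, 7) + B(-9)) + 210) = -108*((154 - 177)*(3 + 7*(-9)) + 210) = -108*(-23*(3 - 63) + 210) = -108*(-23*(-60) + 210) = -108*(1380 + 210) = -108*1590 = -171720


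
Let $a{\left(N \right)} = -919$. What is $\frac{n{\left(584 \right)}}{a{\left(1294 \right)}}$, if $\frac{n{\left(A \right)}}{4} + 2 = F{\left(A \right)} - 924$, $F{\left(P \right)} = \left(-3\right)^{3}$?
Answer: $\frac{3812}{919} \approx 4.148$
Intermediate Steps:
$F{\left(P \right)} = -27$
$n{\left(A \right)} = -3812$ ($n{\left(A \right)} = -8 + 4 \left(-27 - 924\right) = -8 + 4 \left(-951\right) = -8 - 3804 = -3812$)
$\frac{n{\left(584 \right)}}{a{\left(1294 \right)}} = - \frac{3812}{-919} = \left(-3812\right) \left(- \frac{1}{919}\right) = \frac{3812}{919}$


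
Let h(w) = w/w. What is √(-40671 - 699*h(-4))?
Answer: I*√41370 ≈ 203.4*I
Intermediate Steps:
h(w) = 1
√(-40671 - 699*h(-4)) = √(-40671 - 699*1) = √(-40671 - 699) = √(-41370) = I*√41370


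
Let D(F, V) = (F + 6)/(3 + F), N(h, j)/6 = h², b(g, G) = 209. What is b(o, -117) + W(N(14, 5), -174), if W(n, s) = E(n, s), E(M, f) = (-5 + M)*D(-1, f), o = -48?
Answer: 6273/2 ≈ 3136.5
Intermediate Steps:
N(h, j) = 6*h²
D(F, V) = (6 + F)/(3 + F)
E(M, f) = -25/2 + 5*M/2 (E(M, f) = (-5 + M)*((6 - 1)/(3 - 1)) = (-5 + M)*(5/2) = -25/2 + 5*M/2)
W(n, s) = -25/2 + 5*n/2
b(o, -117) + W(N(14, 5), -174) = 209 + (-25/2 + 5*(6*14²)/2) = 209 + (-25/2 + 5*(6*196)/2) = 209 + (-25/2 + (5/2)*1176) = 209 + (-25/2 + 2940) = 209 + 5855/2 = 6273/2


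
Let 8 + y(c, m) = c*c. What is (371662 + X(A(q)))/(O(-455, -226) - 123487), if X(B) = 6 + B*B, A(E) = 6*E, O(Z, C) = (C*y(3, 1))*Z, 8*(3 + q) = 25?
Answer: -5946697/330512 ≈ -17.992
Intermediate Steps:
y(c, m) = -8 + c**2 (y(c, m) = -8 + c*c = -8 + c**2)
q = 1/8 (q = -3 + (1/8)*25 = -3 + 25/8 = 1/8 ≈ 0.12500)
O(Z, C) = C*Z (O(Z, C) = (C*(-8 + 3**2))*Z = (C*(-8 + 9))*Z = (C*1)*Z = C*Z)
X(B) = 6 + B**2
(371662 + X(A(q)))/(O(-455, -226) - 123487) = (371662 + (6 + (6*(1/8))**2))/(-226*(-455) - 123487) = (371662 + (6 + (3/4)**2))/(102830 - 123487) = (371662 + (6 + 9/16))/(-20657) = (371662 + 105/16)*(-1/20657) = (5946697/16)*(-1/20657) = -5946697/330512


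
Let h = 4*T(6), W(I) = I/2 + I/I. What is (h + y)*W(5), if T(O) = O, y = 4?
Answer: 98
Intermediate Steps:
W(I) = 1 + I/2 (W(I) = I*(½) + 1 = I/2 + 1 = 1 + I/2)
h = 24 (h = 4*6 = 24)
(h + y)*W(5) = (24 + 4)*(1 + (½)*5) = 28*(1 + 5/2) = 28*(7/2) = 98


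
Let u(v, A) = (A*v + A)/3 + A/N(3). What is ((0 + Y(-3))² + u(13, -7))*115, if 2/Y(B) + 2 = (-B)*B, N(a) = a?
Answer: -486565/121 ≈ -4021.2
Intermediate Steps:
Y(B) = 2/(-2 - B²) (Y(B) = 2/(-2 + (-B)*B) = 2/(-2 - B²))
u(v, A) = 2*A/3 + A*v/3 (u(v, A) = (A*v + A)/3 + A/3 = (A + A*v)*(⅓) + A*(⅓) = (A/3 + A*v/3) + A/3 = 2*A/3 + A*v/3)
((0 + Y(-3))² + u(13, -7))*115 = ((0 - 2/(2 + (-3)²))² + (⅓)*(-7)*(2 + 13))*115 = ((0 - 2/(2 + 9))² + (⅓)*(-7)*15)*115 = ((0 - 2/11)² - 35)*115 = ((-2/11)² - 35)*115 = (4/121 - 35)*115 = -4231/121*115 = -486565/121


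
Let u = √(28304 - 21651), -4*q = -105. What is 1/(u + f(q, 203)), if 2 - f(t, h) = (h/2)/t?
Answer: 420/1496141 + 225*√6653/1496141 ≈ 0.012547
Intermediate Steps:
q = 105/4 (q = -¼*(-105) = 105/4 ≈ 26.250)
f(t, h) = 2 - h/(2*t) (f(t, h) = 2 - h/2/t = 2 - h/(2*t))
u = √6653 ≈ 81.566
1/(u + f(q, 203)) = 1/(√6653 + (2 - ½*203/105/4)) = 1/(√6653 + (2 - ½*203*4/105)) = 1/(√6653 + (2 - 58/15)) = 1/(√6653 - 28/15) = 1/(-28/15 + √6653)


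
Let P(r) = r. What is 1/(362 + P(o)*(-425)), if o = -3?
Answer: 1/1637 ≈ 0.00061087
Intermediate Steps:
1/(362 + P(o)*(-425)) = 1/(362 - 3*(-425)) = 1/(362 + 1275) = 1/1637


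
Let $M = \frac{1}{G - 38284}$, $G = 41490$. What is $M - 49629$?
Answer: $- \frac{159110573}{3206} \approx -49629.0$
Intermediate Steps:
$M = \frac{1}{3206}$ ($M = \frac{1}{41490 - 38284} = \frac{1}{3206} \approx 0.00031192$)
$M - 49629 = \frac{1}{3206} - 49629 = - \frac{159110573}{3206}$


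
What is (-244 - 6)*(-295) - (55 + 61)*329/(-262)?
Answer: 9680332/131 ≈ 73896.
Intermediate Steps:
(-244 - 6)*(-295) - (55 + 61)*329/(-262) = -250*(-295) - 116*329*(-1/262) = 73750 - 116*(-329)/262 = 73750 - 1*(-19082/131) = 73750 + 19082/131 = 9680332/131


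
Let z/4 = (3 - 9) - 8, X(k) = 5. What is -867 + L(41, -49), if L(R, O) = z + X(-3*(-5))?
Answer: -918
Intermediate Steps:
z = -56 (z = 4*((3 - 9) - 8) = 4*(-6 - 8) = 4*(-14) = -56)
L(R, O) = -51 (L(R, O) = -56 + 5 = -51)
-867 + L(41, -49) = -867 - 51 = -918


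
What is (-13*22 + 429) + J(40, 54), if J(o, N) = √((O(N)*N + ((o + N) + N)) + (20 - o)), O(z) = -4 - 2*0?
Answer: 143 + 2*I*√22 ≈ 143.0 + 9.3808*I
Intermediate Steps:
O(z) = -4 (O(z) = -4 + 0 = -4)
J(o, N) = √(20 - 2*N) (J(o, N) = √((-4*N + ((o + N) + N)) + (20 - o)) = √((-4*N + ((N + o) + N)) + (20 - o)) = √((-4*N + (o + 2*N)) + (20 - o)) = √((o - 2*N) + (20 - o)) = √(20 - 2*N))
(-13*22 + 429) + J(40, 54) = (-13*22 + 429) + √(20 - 2*54) = (-286 + 429) + √(20 - 108) = 143 + √(-88) = 143 + 2*I*√22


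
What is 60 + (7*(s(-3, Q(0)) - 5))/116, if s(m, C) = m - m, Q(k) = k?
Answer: 6925/116 ≈ 59.698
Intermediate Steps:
s(m, C) = 0
60 + (7*(s(-3, Q(0)) - 5))/116 = 60 + (7*(0 - 5))/116 = 60 + (7*(-5))*(1/116) = 60 - 35*1/116 = 60 - 35/116 = 6925/116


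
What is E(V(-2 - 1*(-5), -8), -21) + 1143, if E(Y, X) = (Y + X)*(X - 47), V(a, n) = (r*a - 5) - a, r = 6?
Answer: 1891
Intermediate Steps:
V(a, n) = -5 + 5*a (V(a, n) = (6*a - 5) - a = (-5 + 6*a) - a = -5 + 5*a)
E(Y, X) = (-47 + X)*(X + Y) (E(Y, X) = (X + Y)*(-47 + X) = (-47 + X)*(X + Y))
E(V(-2 - 1*(-5), -8), -21) + 1143 = ((-21)**2 - 47*(-21) - 47*(-5 + 5*(-2 - 1*(-5))) - 21*(-5 + 5*(-2 - 1*(-5)))) + 1143 = (441 + 987 - 47*(-5 + 5*(-2 + 5)) - 21*(-5 + 5*(-2 + 5))) + 1143 = (441 + 987 - 47*(-5 + 5*3) - 21*(-5 + 5*3)) + 1143 = (441 + 987 - 47*(-5 + 15) - 21*(-5 + 15)) + 1143 = (441 + 987 - 47*10 - 21*10) + 1143 = (441 + 987 - 470 - 210) + 1143 = 748 + 1143 = 1891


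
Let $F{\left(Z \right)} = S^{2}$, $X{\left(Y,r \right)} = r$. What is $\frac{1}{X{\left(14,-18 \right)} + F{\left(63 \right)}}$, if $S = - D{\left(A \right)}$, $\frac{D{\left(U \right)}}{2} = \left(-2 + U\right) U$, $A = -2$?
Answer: $\frac{1}{238} \approx 0.0042017$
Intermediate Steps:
$D{\left(U \right)} = 2 U \left(-2 + U\right)$ ($D{\left(U \right)} = 2 \left(-2 + U\right) U = 2 U \left(-2 + U\right)$)
$S = -16$ ($S = - 2 \left(-2\right) \left(-2 - 2\right) = - 2 \left(-2\right) \left(-4\right) = \left(-1\right) 16 = -16$)
$F{\left(Z \right)} = 256$ ($F{\left(Z \right)} = \left(-16\right)^{2} = 256$)
$\frac{1}{X{\left(14,-18 \right)} + F{\left(63 \right)}} = \frac{1}{-18 + 256} = \frac{1}{238}$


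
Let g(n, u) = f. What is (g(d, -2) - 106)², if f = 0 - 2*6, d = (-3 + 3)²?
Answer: 13924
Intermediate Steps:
d = 0 (d = 0² = 0)
f = -12 (f = 0 - 12 = -12)
g(n, u) = -12
(g(d, -2) - 106)² = (-12 - 106)² = (-118)² = 13924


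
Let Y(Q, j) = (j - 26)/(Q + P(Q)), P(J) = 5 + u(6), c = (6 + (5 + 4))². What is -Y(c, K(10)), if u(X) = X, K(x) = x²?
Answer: -37/118 ≈ -0.31356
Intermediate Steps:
c = 225 (c = (6 + 9)² = 15² = 225)
P(J) = 11 (P(J) = 5 + 6 = 11)
Y(Q, j) = (-26 + j)/(11 + Q) (Y(Q, j) = (j - 26)/(Q + 11) = (-26 + j)/(11 + Q))
-Y(c, K(10)) = -(-26 + 10²)/(11 + 225) = -(-26 + 100)/236 = -74/236 = -1*37/118 = -37/118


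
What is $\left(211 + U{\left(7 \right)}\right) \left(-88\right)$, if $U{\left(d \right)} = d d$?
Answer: $-22880$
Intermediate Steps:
$U{\left(d \right)} = d^{2}$
$\left(211 + U{\left(7 \right)}\right) \left(-88\right) = \left(211 + 7^{2}\right) \left(-88\right) = \left(211 + 49\right) \left(-88\right) = 260 \left(-88\right) = -22880$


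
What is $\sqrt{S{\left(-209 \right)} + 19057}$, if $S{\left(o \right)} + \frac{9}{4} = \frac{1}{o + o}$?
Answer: $\frac{\sqrt{3329321721}}{418} \approx 138.04$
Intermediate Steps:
$S{\left(o \right)} = - \frac{9}{4} + \frac{1}{2 o}$ ($S{\left(o \right)} = - \frac{9}{4} + \frac{1}{o + o} = - \frac{9}{4} + \frac{1}{2 o}$)
$\sqrt{S{\left(-209 \right)} + 19057} = \sqrt{\frac{2 - -1881}{4 \left(-209\right)} + 19057} = \sqrt{\frac{1}{4} \left(- \frac{1}{209}\right) \left(2 + 1881\right) + 19057} = \sqrt{\frac{1}{4} \left(- \frac{1}{209}\right) 1883 + 19057} = \sqrt{- \frac{1883}{836} + 19057} = \sqrt{\frac{15929769}{836}} = \frac{\sqrt{3329321721}}{418}$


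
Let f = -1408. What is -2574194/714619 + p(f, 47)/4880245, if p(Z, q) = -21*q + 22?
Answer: -2512677400973/697503160331 ≈ -3.6024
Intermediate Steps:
p(Z, q) = 22 - 21*q
-2574194/714619 + p(f, 47)/4880245 = -2574194/714619 + (22 - 21*47)/4880245 = -2574194*1/714619 + (22 - 987)*(1/4880245) = -2574194/714619 - 965*1/4880245 = -2574194/714619 - 193/976049 = -2512677400973/697503160331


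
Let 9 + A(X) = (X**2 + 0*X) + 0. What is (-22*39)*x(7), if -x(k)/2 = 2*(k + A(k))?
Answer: 161304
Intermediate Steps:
A(X) = -9 + X**2 (A(X) = -9 + ((X**2 + 0*X) + 0) = -9 + ((X**2 + 0) + 0) = -9 + (X**2 + 0) = -9 + X**2)
x(k) = 36 - 4*k - 4*k**2 (x(k) = -4*(k + (-9 + k**2)) = -4*(-9 + k + k**2) = -2*(-18 + 2*k + 2*k**2) = 36 - 4*k - 4*k**2)
(-22*39)*x(7) = (-22*39)*(36 - 4*7 - 4*7**2) = -858*(36 - 28 - 4*49) = -858*(36 - 28 - 196) = -858*(-188) = 161304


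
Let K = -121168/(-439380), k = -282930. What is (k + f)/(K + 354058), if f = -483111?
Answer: -84145773645/38891531302 ≈ -2.1636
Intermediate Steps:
K = 30292/109845 (K = -121168*(-1/439380) = 30292/109845 ≈ 0.27577)
(k + f)/(K + 354058) = (-282930 - 483111)/(30292/109845 + 354058) = -766041/38891531302/109845 = -766041*109845/38891531302 = -84145773645/38891531302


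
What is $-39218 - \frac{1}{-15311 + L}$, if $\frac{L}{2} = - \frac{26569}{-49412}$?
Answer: $- \frac{14834090703640}{378246997} \approx -39218.0$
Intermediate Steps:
$L = \frac{26569}{24706}$ ($L = 2 \left(- \frac{26569}{-49412}\right) = 2 \left(\left(-26569\right) \left(- \frac{1}{49412}\right)\right) = 2 \cdot \frac{26569}{49412} = \frac{26569}{24706} \approx 1.0754$)
$-39218 - \frac{1}{-15311 + L} = -39218 - \frac{1}{-15311 + \frac{26569}{24706}} = -39218 - \frac{1}{- \frac{378246997}{24706}} = -39218 - - \frac{24706}{378246997} = -39218 + \frac{24706}{378246997} = - \frac{14834090703640}{378246997}$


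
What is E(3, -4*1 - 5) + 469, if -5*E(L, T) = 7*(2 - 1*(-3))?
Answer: 462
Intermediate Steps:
E(L, T) = -7 (E(L, T) = -7*(2 - 1*(-3))/5 = -7*(2 + 3)/5 = -7*5/5 = -1/5*35 = -7)
E(3, -4*1 - 5) + 469 = -7 + 469 = 462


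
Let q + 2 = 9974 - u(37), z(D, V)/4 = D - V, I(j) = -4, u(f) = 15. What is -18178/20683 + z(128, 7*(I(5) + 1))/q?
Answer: -168671278/205940631 ≈ -0.81903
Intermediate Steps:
z(D, V) = -4*V + 4*D (z(D, V) = 4*(D - V) = -4*V + 4*D)
q = 9957 (q = -2 + (9974 - 1*15) = -2 + (9974 - 15) = -2 + 9959 = 9957)
-18178/20683 + z(128, 7*(I(5) + 1))/q = -18178/20683 + (-28*(-4 + 1) + 4*128)/9957 = -18178*1/20683 + (-28*(-3) + 512)*(1/9957) = -18178/20683 + (-4*(-21) + 512)*(1/9957) = -18178/20683 + (84 + 512)*(1/9957) = -18178/20683 + 596*(1/9957) = -18178/20683 + 596/9957 = -168671278/205940631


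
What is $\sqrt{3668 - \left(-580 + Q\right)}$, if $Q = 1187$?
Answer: $\sqrt{3061} \approx 55.326$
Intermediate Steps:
$\sqrt{3668 - \left(-580 + Q\right)} = \sqrt{3668 + \left(580 - 1187\right)} = \sqrt{3668 - 607} = \sqrt{3061}$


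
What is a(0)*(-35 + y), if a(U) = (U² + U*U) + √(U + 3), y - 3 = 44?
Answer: 12*√3 ≈ 20.785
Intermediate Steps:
y = 47 (y = 3 + 44 = 47)
a(U) = √(3 + U) + 2*U² (a(U) = (U² + U²) + √(3 + U) = 2*U² + √(3 + U) = √(3 + U) + 2*U²)
a(0)*(-35 + y) = (√(3 + 0) + 2*0²)*(-35 + 47) = (√3 + 2*0)*12 = (√3 + 0)*12 = √3*12 = 12*√3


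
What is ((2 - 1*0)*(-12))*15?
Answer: -360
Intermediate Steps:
((2 - 1*0)*(-12))*15 = ((2 + 0)*(-12))*15 = (2*(-12))*15 = -24*15 = -360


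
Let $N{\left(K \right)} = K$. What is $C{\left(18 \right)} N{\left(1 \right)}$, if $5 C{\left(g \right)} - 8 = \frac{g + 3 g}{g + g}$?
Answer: $2$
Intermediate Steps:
$C{\left(g \right)} = 2$ ($C{\left(g \right)} = \frac{8}{5} + \frac{\left(g + 3 g\right) \frac{1}{g + g}}{5} = \frac{8}{5} + \frac{4 g \frac{1}{2 g}}{5} = \frac{8}{5} + \frac{1}{5} \cdot 2 = \frac{8}{5} + \frac{2}{5} = 2$)
$C{\left(18 \right)} N{\left(1 \right)} = 2 \cdot 1 = 2$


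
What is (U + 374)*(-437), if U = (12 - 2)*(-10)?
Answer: -119738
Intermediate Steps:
U = -100 (U = 10*(-10) = -100)
(U + 374)*(-437) = (-100 + 374)*(-437) = 274*(-437) = -119738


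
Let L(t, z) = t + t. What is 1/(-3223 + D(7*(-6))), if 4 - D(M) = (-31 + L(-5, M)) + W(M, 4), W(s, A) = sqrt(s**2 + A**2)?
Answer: -1589/5048952 + sqrt(445)/5048952 ≈ -0.00031054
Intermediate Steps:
W(s, A) = sqrt(A**2 + s**2)
L(t, z) = 2*t
D(M) = 45 - sqrt(16 + M**2) (D(M) = 4 - ((-31 + 2*(-5)) + sqrt(4**2 + M**2)) = 4 - ((-31 - 10) + sqrt(16 + M**2)) = 4 - (-41 + sqrt(16 + M**2)) = 4 + (41 - sqrt(16 + M**2)) = 45 - sqrt(16 + M**2))
1/(-3223 + D(7*(-6))) = 1/(-3223 + (45 - sqrt(16 + (7*(-6))**2))) = 1/(-3223 + (45 - sqrt(16 + (-42)**2))) = 1/(-3223 + (45 - sqrt(16 + 1764))) = 1/(-3223 + (45 - sqrt(1780))) = 1/(-3223 + (45 - 2*sqrt(445))) = 1/(-3178 - 2*sqrt(445))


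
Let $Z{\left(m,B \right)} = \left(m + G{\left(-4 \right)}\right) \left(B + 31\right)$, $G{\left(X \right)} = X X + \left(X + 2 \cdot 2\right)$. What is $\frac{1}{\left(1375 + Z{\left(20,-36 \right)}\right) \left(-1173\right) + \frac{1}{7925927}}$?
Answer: $- \frac{7925927}{11110049283344} \approx -7.134 \cdot 10^{-7}$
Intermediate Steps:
$G{\left(X \right)} = 4 + X + X^{2}$ ($G{\left(X \right)} = X^{2} + \left(X + 4\right) = X^{2} + \left(4 + X\right) = 4 + X + X^{2}$)
$Z{\left(m,B \right)} = \left(16 + m\right) \left(31 + B\right)$ ($Z{\left(m,B \right)} = \left(m + \left(4 - 4 + \left(-4\right)^{2}\right)\right) \left(B + 31\right) = \left(m + \left(4 - 4 + 16\right)\right) \left(31 + B\right) = \left(m + 16\right) \left(31 + B\right) = \left(16 + m\right) \left(31 + B\right)$)
$\frac{1}{\left(1375 + Z{\left(20,-36 \right)}\right) \left(-1173\right) + \frac{1}{7925927}} = \frac{1}{\left(1375 + \left(496 + 16 \left(-36\right) + 31 \cdot 20 - 720\right)\right) \left(-1173\right) + \frac{1}{7925927}} = \frac{1}{\left(1375 + \left(496 - 576 + 620 - 720\right)\right) \left(-1173\right) + \frac{1}{7925927}} = \frac{1}{\left(1375 - 180\right) \left(-1173\right) + \frac{1}{7925927}} = \frac{1}{1195 \left(-1173\right) + \frac{1}{7925927}} = \frac{1}{-1401735 + \frac{1}{7925927}} = \frac{1}{- \frac{11110049283344}{7925927}} = - \frac{7925927}{11110049283344}$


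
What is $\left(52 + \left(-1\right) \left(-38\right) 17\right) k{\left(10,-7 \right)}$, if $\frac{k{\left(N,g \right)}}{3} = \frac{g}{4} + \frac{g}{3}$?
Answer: $- \frac{17101}{2} \approx -8550.5$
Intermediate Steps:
$k{\left(N,g \right)} = \frac{7 g}{4}$ ($k{\left(N,g \right)} = 3 \left(\frac{g}{4} + \frac{g}{3}\right) = 3 \frac{7 g}{12} = \frac{7 g}{4}$)
$\left(52 + \left(-1\right) \left(-38\right) 17\right) k{\left(10,-7 \right)} = \left(52 + \left(-1\right) \left(-38\right) 17\right) \frac{7}{4} \left(-7\right) = \left(52 + 38 \cdot 17\right) \left(- \frac{49}{4}\right) = \left(52 + 646\right) \left(- \frac{49}{4}\right) = 698 \left(- \frac{49}{4}\right) = - \frac{17101}{2}$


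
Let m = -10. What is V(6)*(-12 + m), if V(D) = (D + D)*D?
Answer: -1584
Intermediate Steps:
V(D) = 2*D² (V(D) = (2*D)*D = 2*D²)
V(6)*(-12 + m) = (2*6²)*(-12 - 10) = (2*36)*(-22) = 72*(-22) = -1584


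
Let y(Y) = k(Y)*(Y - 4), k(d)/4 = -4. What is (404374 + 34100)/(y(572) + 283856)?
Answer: 219237/137384 ≈ 1.5958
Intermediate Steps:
k(d) = -16 (k(d) = 4*(-4) = -16)
y(Y) = 64 - 16*Y (y(Y) = -16*(Y - 4) = -16*(-4 + Y) = 64 - 16*Y)
(404374 + 34100)/(y(572) + 283856) = (404374 + 34100)/((64 - 16*572) + 283856) = 438474/((64 - 9152) + 283856) = 438474/(-9088 + 283856) = 438474/274768 = 438474*(1/274768) = 219237/137384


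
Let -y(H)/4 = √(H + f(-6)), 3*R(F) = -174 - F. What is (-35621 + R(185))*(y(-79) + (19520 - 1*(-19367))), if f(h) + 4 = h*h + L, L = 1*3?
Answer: -4169541914/3 + 857776*I*√11/3 ≈ -1.3898e+9 + 9.4831e+5*I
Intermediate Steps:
L = 3
f(h) = -1 + h² (f(h) = -4 + (h*h + 3) = -4 + (h² + 3) = -4 + (3 + h²) = -1 + h²)
R(F) = -58 - F/3 (R(F) = (-174 - F)/3 = -58 - F/3)
y(H) = -4*√(35 + H) (y(H) = -4*√(H + (-1 + (-6)²)) = -4*√(H + (-1 + 36)) = -4*√(H + 35) = -4*√(35 + H))
(-35621 + R(185))*(y(-79) + (19520 - 1*(-19367))) = (-35621 + (-58 - ⅓*185))*(-4*√(35 - 79) + (19520 - 1*(-19367))) = (-35621 + (-58 - 185/3))*(-8*I*√11 + (19520 + 19367)) = (-35621 - 359/3)*(-8*I*√11 + 38887) = -107222*(-8*I*√11 + 38887)/3 = -107222*(38887 - 8*I*√11)/3 = -4169541914/3 + 857776*I*√11/3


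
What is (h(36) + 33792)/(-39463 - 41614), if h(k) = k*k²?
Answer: -80448/81077 ≈ -0.99224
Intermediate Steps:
h(k) = k³
(h(36) + 33792)/(-39463 - 41614) = (36³ + 33792)/(-39463 - 41614) = (46656 + 33792)/(-81077) = 80448*(-1/81077) = -80448/81077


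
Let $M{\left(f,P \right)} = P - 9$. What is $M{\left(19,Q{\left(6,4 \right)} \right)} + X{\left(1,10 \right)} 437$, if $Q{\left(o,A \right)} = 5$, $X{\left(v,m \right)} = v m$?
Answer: $4366$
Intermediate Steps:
$X{\left(v,m \right)} = m v$
$M{\left(f,P \right)} = -9 + P$
$M{\left(19,Q{\left(6,4 \right)} \right)} + X{\left(1,10 \right)} 437 = \left(-9 + 5\right) + 10 \cdot 1 \cdot 437 = -4 + 10 \cdot 437 = -4 + 4370 = 4366$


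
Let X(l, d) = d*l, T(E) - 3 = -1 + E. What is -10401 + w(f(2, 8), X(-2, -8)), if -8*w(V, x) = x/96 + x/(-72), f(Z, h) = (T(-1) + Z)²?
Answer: -1497743/144 ≈ -10401.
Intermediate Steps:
T(E) = 2 + E (T(E) = 3 + (-1 + E) = 2 + E)
f(Z, h) = (1 + Z)² (f(Z, h) = ((2 - 1) + Z)² = (1 + Z)²)
w(V, x) = x/2304 (w(V, x) = -(x/96 + x/(-72))/8 = -(x*(1/96) + x*(-1/72))/8 = -(x/96 - x/72)/8 = -(-1)*x/2304 = x/2304)
-10401 + w(f(2, 8), X(-2, -8)) = -10401 + (-8*(-2))/2304 = -10401 + (1/2304)*16 = -10401 + 1/144 = -1497743/144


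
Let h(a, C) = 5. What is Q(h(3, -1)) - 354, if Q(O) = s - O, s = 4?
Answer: -355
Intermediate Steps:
Q(O) = 4 - O
Q(h(3, -1)) - 354 = (4 - 1*5) - 354 = (4 - 5) - 354 = -1 - 354 = -355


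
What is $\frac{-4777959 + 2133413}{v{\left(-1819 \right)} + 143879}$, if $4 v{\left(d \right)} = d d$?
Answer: $- \frac{10578184}{3884277} \approx -2.7233$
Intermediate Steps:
$v{\left(d \right)} = \frac{d^{2}}{4}$ ($v{\left(d \right)} = \frac{d d}{4} = \frac{d^{2}}{4}$)
$\frac{-4777959 + 2133413}{v{\left(-1819 \right)} + 143879} = \frac{-4777959 + 2133413}{\frac{\left(-1819\right)^{2}}{4} + 143879} = - \frac{2644546}{\frac{1}{4} \cdot 3308761 + 143879} = - \frac{2644546}{\frac{3308761}{4} + 143879} = - \frac{2644546}{\frac{3884277}{4}} = \left(-2644546\right) \frac{4}{3884277} = - \frac{10578184}{3884277}$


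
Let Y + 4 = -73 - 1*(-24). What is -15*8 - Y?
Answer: -67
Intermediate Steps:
Y = -53 (Y = -4 + (-73 - 1*(-24)) = -4 + (-73 + 24) = -4 - 49 = -53)
-15*8 - Y = -15*8 - 1*(-53) = -120 + 53 = -67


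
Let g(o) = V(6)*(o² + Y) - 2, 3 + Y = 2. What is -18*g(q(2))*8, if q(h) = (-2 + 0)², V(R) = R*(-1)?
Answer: 13248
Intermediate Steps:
Y = -1 (Y = -3 + 2 = -1)
V(R) = -R
q(h) = 4 (q(h) = (-2)² = 4)
g(o) = 4 - 6*o² (g(o) = (-1*6)*(o² - 1) - 2 = -6*(-1 + o²) - 2 = (6 - 6*o²) - 2 = 4 - 6*o²)
-18*g(q(2))*8 = -18*(4 - 6*4²)*8 = -18*(4 - 6*16)*8 = -18*(4 - 96)*8 = -18*(-92)*8 = 1656*8 = 13248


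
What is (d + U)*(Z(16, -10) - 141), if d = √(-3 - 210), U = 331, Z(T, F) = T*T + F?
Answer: 34755 + 105*I*√213 ≈ 34755.0 + 1532.4*I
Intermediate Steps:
Z(T, F) = F + T² (Z(T, F) = T² + F = F + T²)
d = I*√213 (d = √(-213) = I*√213 ≈ 14.595*I)
(d + U)*(Z(16, -10) - 141) = (I*√213 + 331)*((-10 + 16²) - 141) = (331 + I*√213)*((-10 + 256) - 141) = (331 + I*√213)*(246 - 141) = (331 + I*√213)*105 = 34755 + 105*I*√213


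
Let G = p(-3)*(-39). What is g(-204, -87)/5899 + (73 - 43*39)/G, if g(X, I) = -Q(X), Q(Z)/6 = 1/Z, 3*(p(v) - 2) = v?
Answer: 321707903/7822074 ≈ 41.128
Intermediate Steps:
p(v) = 2 + v/3
Q(Z) = 6/Z (Q(Z) = 6*(1/Z) = 6/Z)
g(X, I) = -6/X
G = -39 (G = (2 + (⅓)*(-3))*(-39) = (2 - 1)*(-39) = 1*(-39) = -39)
g(-204, -87)/5899 + (73 - 43*39)/G = -6/(-204)/5899 + (73 - 43*39)/(-39) = -6*(-1/204)*(1/5899) + (73 - 1677)*(-1/39) = (1/34)*(1/5899) - 1604*(-1/39) = 1/200566 + 1604/39 = 321707903/7822074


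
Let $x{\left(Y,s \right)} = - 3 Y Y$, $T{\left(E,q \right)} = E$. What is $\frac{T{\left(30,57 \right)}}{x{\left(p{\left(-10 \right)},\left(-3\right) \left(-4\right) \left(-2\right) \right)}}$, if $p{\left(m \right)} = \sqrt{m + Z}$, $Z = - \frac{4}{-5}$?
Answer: $\frac{25}{23} \approx 1.087$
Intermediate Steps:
$Z = \frac{4}{5}$ ($Z = \left(-4\right) \left(- \frac{1}{5}\right) = \frac{4}{5} \approx 0.8$)
$p{\left(m \right)} = \sqrt{\frac{4}{5} + m}$ ($p{\left(m \right)} = \sqrt{m + \frac{4}{5}} = \sqrt{\frac{4}{5} + m}$)
$x{\left(Y,s \right)} = - 3 Y^{2}$
$\frac{T{\left(30,57 \right)}}{x{\left(p{\left(-10 \right)},\left(-3\right) \left(-4\right) \left(-2\right) \right)}} = \frac{30}{\left(-3\right) \left(\frac{\sqrt{20 + 25 \left(-10\right)}}{5}\right)^{2}} = \frac{30}{\left(-3\right) \left(\frac{\sqrt{20 - 250}}{5}\right)^{2}} = \frac{30}{\left(-3\right) \left(\frac{\sqrt{-230}}{5}\right)^{2}} = \frac{30}{\left(-3\right) \left(\frac{i \sqrt{230}}{5}\right)^{2}} = \frac{30}{\left(-3\right) \left(- \frac{46}{5}\right)} = \frac{30}{\frac{138}{5}} = 30 \cdot \frac{5}{138} = \frac{25}{23}$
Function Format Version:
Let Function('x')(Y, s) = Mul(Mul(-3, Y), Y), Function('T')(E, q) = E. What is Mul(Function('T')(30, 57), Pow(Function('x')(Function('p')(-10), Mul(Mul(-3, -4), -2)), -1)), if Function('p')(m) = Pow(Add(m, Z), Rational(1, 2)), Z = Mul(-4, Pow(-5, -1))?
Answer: Rational(25, 23) ≈ 1.0870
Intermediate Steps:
Z = Rational(4, 5) (Z = Mul(-4, Rational(-1, 5)) = Rational(4, 5) ≈ 0.80000)
Function('p')(m) = Pow(Add(Rational(4, 5), m), Rational(1, 2)) (Function('p')(m) = Pow(Add(m, Rational(4, 5)), Rational(1, 2)) = Pow(Add(Rational(4, 5), m), Rational(1, 2)))
Function('x')(Y, s) = Mul(-3, Pow(Y, 2))
Mul(Function('T')(30, 57), Pow(Function('x')(Function('p')(-10), Mul(Mul(-3, -4), -2)), -1)) = Mul(30, Pow(Mul(-3, Pow(Mul(Rational(1, 5), Pow(Add(20, Mul(25, -10)), Rational(1, 2))), 2)), -1)) = Mul(30, Pow(Mul(-3, Pow(Mul(Rational(1, 5), Pow(Add(20, -250), Rational(1, 2))), 2)), -1)) = Mul(30, Pow(Mul(-3, Pow(Mul(Rational(1, 5), Pow(-230, Rational(1, 2))), 2)), -1)) = Mul(30, Pow(Mul(-3, Pow(Mul(Rational(1, 5), Mul(I, Pow(230, Rational(1, 2)))), 2)), -1)) = Mul(30, Pow(Mul(-3, Pow(Mul(Rational(1, 5), I, Pow(230, Rational(1, 2))), 2)), -1)) = Mul(30, Pow(Mul(-3, Rational(-46, 5)), -1)) = Mul(30, Pow(Rational(138, 5), -1)) = Mul(30, Rational(5, 138)) = Rational(25, 23)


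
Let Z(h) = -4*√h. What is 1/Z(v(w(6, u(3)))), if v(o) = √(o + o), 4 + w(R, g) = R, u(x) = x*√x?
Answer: -√2/8 ≈ -0.17678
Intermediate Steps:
u(x) = x^(3/2)
w(R, g) = -4 + R
v(o) = √2*√o (v(o) = √(2*o) = √2*√o)
1/Z(v(w(6, u(3)))) = 1/(-4*2^(¼)*(-4 + 6)^(¼)) = 1/(-4*√2) = -√2/8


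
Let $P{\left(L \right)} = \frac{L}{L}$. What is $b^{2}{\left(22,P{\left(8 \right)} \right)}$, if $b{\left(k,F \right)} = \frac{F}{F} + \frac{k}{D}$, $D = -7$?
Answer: $\frac{225}{49} \approx 4.5918$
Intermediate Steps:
$P{\left(L \right)} = 1$
$b{\left(k,F \right)} = 1 - \frac{k}{7}$ ($b{\left(k,F \right)} = \frac{F}{F} + \frac{k}{-7} = 1 + k \left(- \frac{1}{7}\right) = 1 - \frac{k}{7}$)
$b^{2}{\left(22,P{\left(8 \right)} \right)} = \left(1 - \frac{22}{7}\right)^{2} = \left(- \frac{15}{7}\right)^{2} = \frac{225}{49}$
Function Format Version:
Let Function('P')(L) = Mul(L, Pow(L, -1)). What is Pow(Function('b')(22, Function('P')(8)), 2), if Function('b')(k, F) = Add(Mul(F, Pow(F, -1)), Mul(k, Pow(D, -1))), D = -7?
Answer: Rational(225, 49) ≈ 4.5918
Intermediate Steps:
Function('P')(L) = 1
Function('b')(k, F) = Add(1, Mul(Rational(-1, 7), k)) (Function('b')(k, F) = Add(Mul(F, Pow(F, -1)), Mul(k, Pow(-7, -1))) = Add(1, Mul(k, Rational(-1, 7))) = Add(1, Mul(Rational(-1, 7), k)))
Pow(Function('b')(22, Function('P')(8)), 2) = Pow(Add(1, Mul(Rational(-1, 7), 22)), 2) = Pow(Add(1, Rational(-22, 7)), 2) = Pow(Rational(-15, 7), 2) = Rational(225, 49)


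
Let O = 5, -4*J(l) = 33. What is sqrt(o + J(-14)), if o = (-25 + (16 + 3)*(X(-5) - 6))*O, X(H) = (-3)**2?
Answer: sqrt(607)/2 ≈ 12.319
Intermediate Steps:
X(H) = 9
J(l) = -33/4 (J(l) = -1/4*33 = -33/4)
o = 160 (o = (-25 + (16 + 3)*(9 - 6))*5 = (-25 + 19*3)*5 = (-25 + 57)*5 = 32*5 = 160)
sqrt(o + J(-14)) = sqrt(160 - 33/4) = sqrt(607/4) = sqrt(607)/2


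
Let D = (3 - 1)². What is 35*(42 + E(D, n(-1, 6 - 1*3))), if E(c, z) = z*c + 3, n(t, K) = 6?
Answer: 2415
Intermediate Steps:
D = 4 (D = 2² = 4)
E(c, z) = 3 + c*z (E(c, z) = c*z + 3 = 3 + c*z)
35*(42 + E(D, n(-1, 6 - 1*3))) = 35*(42 + (3 + 4*6)) = 35*(42 + (3 + 24)) = 35*(42 + 27) = 35*69 = 2415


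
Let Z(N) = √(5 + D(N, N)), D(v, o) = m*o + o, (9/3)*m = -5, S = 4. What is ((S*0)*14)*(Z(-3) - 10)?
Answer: 0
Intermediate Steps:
m = -5/3 (m = (⅓)*(-5) = -5/3 ≈ -1.6667)
D(v, o) = -2*o/3 (D(v, o) = -5*o/3 + o = -2*o/3)
Z(N) = √(5 - 2*N/3)
((S*0)*14)*(Z(-3) - 10) = ((4*0)*14)*(√(45 - 6*(-3))/3 - 10) = (0*14)*(√(45 + 18)/3 - 10) = 0*(√63/3 - 10) = 0*((3*√7)/3 - 10) = 0*(√7 - 10) = 0*(-10 + √7) = 0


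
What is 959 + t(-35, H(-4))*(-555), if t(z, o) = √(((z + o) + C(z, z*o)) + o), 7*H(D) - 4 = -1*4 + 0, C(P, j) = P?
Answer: 959 - 555*I*√70 ≈ 959.0 - 4643.5*I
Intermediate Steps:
H(D) = 0 (H(D) = 4/7 + (-1*4 + 0)/7 = 4/7 + (-4 + 0)/7 = 4/7 + (⅐)*(-4) = 4/7 - 4/7 = 0)
t(z, o) = √(2*o + 2*z) (t(z, o) = √(((z + o) + z) + o) = √(((o + z) + z) + o) = √((o + 2*z) + o) = √(2*o + 2*z))
959 + t(-35, H(-4))*(-555) = 959 + √(2*0 + 2*(-35))*(-555) = 959 + √(0 - 70)*(-555) = 959 + √(-70)*(-555) = 959 + (I*√70)*(-555) = 959 - 555*I*√70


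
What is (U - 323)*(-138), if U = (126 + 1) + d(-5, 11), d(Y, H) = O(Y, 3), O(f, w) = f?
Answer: 27738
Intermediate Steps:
d(Y, H) = Y
U = 122 (U = (126 + 1) - 5 = 127 - 5 = 122)
(U - 323)*(-138) = (122 - 323)*(-138) = -201*(-138) = 27738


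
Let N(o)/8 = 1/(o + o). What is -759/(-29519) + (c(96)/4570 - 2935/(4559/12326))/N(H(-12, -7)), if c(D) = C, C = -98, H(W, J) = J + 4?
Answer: 7320528218648577/1230034885940 ≈ 5951.5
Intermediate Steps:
H(W, J) = 4 + J
c(D) = -98
N(o) = 4/o (N(o) = 8/(o + o) = 8/((2*o)) = 8*(1/(2*o)) = 4/o)
-759/(-29519) + (c(96)/4570 - 2935/(4559/12326))/N(H(-12, -7)) = -759/(-29519) + (-98/4570 - 2935/(4559/12326))/((4/(4 - 7))) = -759*(-1/29519) + (-98*1/4570 - 2935/(4559*(1/12326)))/((4/(-3))) = 759/29519 + (-49/2285 - 2935/4559/12326)/((4*(-⅓))) = 759/29519 + (-49/2285 - 2935*12326/4559)/(-4/3) = 759/29519 + (-49/2285 - 36176810/4559)*(-¾) = 759/29519 - 82664234241/10417315*(-¾) = 759/29519 + 247992702723/41669260 = 7320528218648577/1230034885940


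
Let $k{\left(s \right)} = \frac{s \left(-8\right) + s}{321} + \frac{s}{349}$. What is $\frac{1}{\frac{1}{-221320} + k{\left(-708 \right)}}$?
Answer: $\frac{8264752760}{110835248097} \approx 0.074568$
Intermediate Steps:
$k{\left(s \right)} = - \frac{2122 s}{112029}$ ($k{\left(s \right)} = \left(- 8 s + s\right) \frac{1}{321} + s \frac{1}{349} = - 7 s \frac{1}{321} + \frac{s}{349} = - \frac{7 s}{321} + \frac{s}{349} = - \frac{2122 s}{112029}$)
$\frac{1}{\frac{1}{-221320} + k{\left(-708 \right)}} = \frac{1}{\frac{1}{-221320} - - \frac{500792}{37343}} = \frac{1}{- \frac{1}{221320} + \frac{500792}{37343}} = \frac{1}{\frac{110835248097}{8264752760}} = \frac{8264752760}{110835248097}$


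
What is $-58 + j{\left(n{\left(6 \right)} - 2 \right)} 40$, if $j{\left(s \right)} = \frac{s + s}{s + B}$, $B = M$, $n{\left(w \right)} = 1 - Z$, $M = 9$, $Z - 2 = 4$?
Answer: $-338$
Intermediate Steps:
$Z = 6$ ($Z = 2 + 4 = 6$)
$n{\left(w \right)} = -5$ ($n{\left(w \right)} = 1 - 6 = -5$)
$B = 9$
$j{\left(s \right)} = \frac{2 s}{9 + s}$ ($j{\left(s \right)} = \frac{s + s}{s + 9} = \frac{2 s}{9 + s}$)
$-58 + j{\left(n{\left(6 \right)} - 2 \right)} 40 = -58 + \frac{2 \left(-5 - 2\right)}{9 - 7} \cdot 40 = -58 + 2 \left(-7\right) \frac{1}{9 - 7} \cdot 40 = -58 + 2 \left(-7\right) \frac{1}{2} \cdot 40 = -58 - 280 = -338$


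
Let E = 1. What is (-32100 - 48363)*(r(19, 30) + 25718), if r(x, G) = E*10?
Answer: -2070152064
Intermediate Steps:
r(x, G) = 10 (r(x, G) = 1*10 = 10)
(-32100 - 48363)*(r(19, 30) + 25718) = (-32100 - 48363)*(10 + 25718) = -80463*25728 = -2070152064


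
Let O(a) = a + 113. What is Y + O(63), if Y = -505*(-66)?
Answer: 33506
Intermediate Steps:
O(a) = 113 + a
Y = 33330
Y + O(63) = 33330 + (113 + 63) = 33330 + 176 = 33506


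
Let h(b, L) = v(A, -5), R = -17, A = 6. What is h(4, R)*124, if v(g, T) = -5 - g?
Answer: -1364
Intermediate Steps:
h(b, L) = -11 (h(b, L) = -5 - 1*6 = -5 - 6 = -11)
h(4, R)*124 = -11*124 = -1364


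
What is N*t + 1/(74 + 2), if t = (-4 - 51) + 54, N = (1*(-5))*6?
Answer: 2281/76 ≈ 30.013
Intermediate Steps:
N = -30 (N = -5*6 = -30)
t = -1 (t = -55 + 54 = -1)
N*t + 1/(74 + 2) = -30*(-1) + 1/(74 + 2) = 30 + 1/76 = 2281/76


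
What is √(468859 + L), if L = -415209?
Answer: 5*√2146 ≈ 231.62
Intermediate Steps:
√(468859 + L) = √(468859 - 415209) = √53650 = 5*√2146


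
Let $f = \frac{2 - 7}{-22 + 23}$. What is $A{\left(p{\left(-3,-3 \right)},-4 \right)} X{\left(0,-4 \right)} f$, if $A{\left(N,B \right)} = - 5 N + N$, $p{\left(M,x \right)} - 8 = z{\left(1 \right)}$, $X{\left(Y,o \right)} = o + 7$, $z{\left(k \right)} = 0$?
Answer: $480$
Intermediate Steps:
$X{\left(Y,o \right)} = 7 + o$
$p{\left(M,x \right)} = 8$ ($p{\left(M,x \right)} = 8 + 0 = 8$)
$f = -5$ ($f = - \frac{5}{1} = \left(-5\right) 1 = -5$)
$A{\left(N,B \right)} = - 4 N$
$A{\left(p{\left(-3,-3 \right)},-4 \right)} X{\left(0,-4 \right)} f = \left(-4\right) 8 \left(7 - 4\right) \left(-5\right) = \left(-32\right) 3 \left(-5\right) = \left(-96\right) \left(-5\right) = 480$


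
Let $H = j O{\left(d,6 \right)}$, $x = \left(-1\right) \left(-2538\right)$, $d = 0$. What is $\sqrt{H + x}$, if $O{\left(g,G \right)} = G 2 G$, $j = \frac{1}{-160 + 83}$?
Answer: $\frac{3 \sqrt{1671362}}{77} \approx 50.369$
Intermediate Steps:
$j = - \frac{1}{77}$ ($j = \frac{1}{-77} = - \frac{1}{77} \approx -0.012987$)
$x = 2538$
$O{\left(g,G \right)} = 2 G^{2}$ ($O{\left(g,G \right)} = 2 G G = 2 G^{2}$)
$H = - \frac{72}{77}$ ($H = - \frac{2 \cdot 6^{2}}{77} = - \frac{2 \cdot 36}{77} = \left(- \frac{1}{77}\right) 72 = - \frac{72}{77} \approx -0.93507$)
$\sqrt{H + x} = \sqrt{- \frac{72}{77} + 2538} = \sqrt{\frac{195354}{77}} = \frac{3 \sqrt{1671362}}{77}$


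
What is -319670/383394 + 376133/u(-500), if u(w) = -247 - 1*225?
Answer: -72179009821/90480984 ≈ -797.73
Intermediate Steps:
u(w) = -472 (u(w) = -247 - 225 = -472)
-319670/383394 + 376133/u(-500) = -319670/383394 + 376133/(-472) = -319670*1/383394 + 376133*(-1/472) = -159835/191697 - 376133/472 = -72179009821/90480984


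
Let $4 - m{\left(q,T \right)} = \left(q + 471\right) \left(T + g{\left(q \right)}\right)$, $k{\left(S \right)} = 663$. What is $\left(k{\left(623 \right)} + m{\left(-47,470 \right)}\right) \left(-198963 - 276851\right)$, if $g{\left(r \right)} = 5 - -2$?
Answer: $95915061934$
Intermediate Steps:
$g{\left(r \right)} = 7$ ($g{\left(r \right)} = 5 + 2 = 7$)
$m{\left(q,T \right)} = 4 - \left(7 + T\right) \left(471 + q\right)$ ($m{\left(q,T \right)} = 4 - \left(q + 471\right) \left(T + 7\right) = 4 - \left(471 + q\right) \left(7 + T\right) = 4 - \left(7 + T\right) \left(471 + q\right)$)
$\left(k{\left(623 \right)} + m{\left(-47,470 \right)}\right) \left(-198963 - 276851\right) = \left(663 - \left(224334 - 22090\right)\right) \left(-198963 - 276851\right) = \left(663 + \left(-3293 - 221370 + 329 + 22090\right)\right) \left(-475814\right) = \left(663 - 202244\right) \left(-475814\right) = \left(-201581\right) \left(-475814\right) = 95915061934$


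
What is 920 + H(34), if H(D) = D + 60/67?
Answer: 63978/67 ≈ 954.90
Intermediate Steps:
H(D) = 60/67 + D (H(D) = D + 60*(1/67) = D + 60/67 = 60/67 + D)
920 + H(34) = 920 + (60/67 + 34) = 920 + 2338/67 = 63978/67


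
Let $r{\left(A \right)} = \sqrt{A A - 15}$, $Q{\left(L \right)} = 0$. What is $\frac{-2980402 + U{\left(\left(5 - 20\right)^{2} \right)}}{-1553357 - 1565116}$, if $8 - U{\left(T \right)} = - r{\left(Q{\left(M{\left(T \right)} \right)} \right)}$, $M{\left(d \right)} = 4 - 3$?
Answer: $\frac{2980394}{3118473} - \frac{i \sqrt{15}}{3118473} \approx 0.95572 - 1.2419 \cdot 10^{-6} i$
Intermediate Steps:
$M{\left(d \right)} = 1$ ($M{\left(d \right)} = 4 - 3 = 1$)
$r{\left(A \right)} = \sqrt{-15 + A^{2}}$ ($r{\left(A \right)} = \sqrt{A^{2} - 15} = \sqrt{-15 + A^{2}}$)
$U{\left(T \right)} = 8 + i \sqrt{15}$ ($U{\left(T \right)} = 8 - - \sqrt{-15 + 0^{2}} = 8 - - \sqrt{-15 + 0} = 8 - - \sqrt{-15} = 8 - - i \sqrt{15} = 8 + i \sqrt{15}$)
$\frac{-2980402 + U{\left(\left(5 - 20\right)^{2} \right)}}{-1553357 - 1565116} = \frac{-2980402 + \left(8 + i \sqrt{15}\right)}{-1553357 - 1565116} = \frac{-2980394 + i \sqrt{15}}{-3118473} = \left(-2980394 + i \sqrt{15}\right) \left(- \frac{1}{3118473}\right) = \frac{2980394}{3118473} - \frac{i \sqrt{15}}{3118473}$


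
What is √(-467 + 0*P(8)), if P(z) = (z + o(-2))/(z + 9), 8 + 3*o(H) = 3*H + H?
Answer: I*√467 ≈ 21.61*I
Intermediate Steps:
o(H) = -8/3 + 4*H/3 (o(H) = -8/3 + (3*H + H)/3 = -8/3 + (4*H)/3 = -8/3 + 4*H/3)
P(z) = (-16/3 + z)/(9 + z) (P(z) = (z + (-8/3 + (4/3)*(-2)))/(z + 9) = (z + (-8/3 - 8/3))/(9 + z) = (z - 16/3)/(9 + z) = (-16/3 + z)/(9 + z))
√(-467 + 0*P(8)) = √(-467 + 0*((-16/3 + 8)/(9 + 8))) = √(-467 + 0*((8/3)/17)) = √(-467 + 0*((1/17)*(8/3))) = √(-467 + 0*(8/51)) = √(-467 + 0) = √(-467) = I*√467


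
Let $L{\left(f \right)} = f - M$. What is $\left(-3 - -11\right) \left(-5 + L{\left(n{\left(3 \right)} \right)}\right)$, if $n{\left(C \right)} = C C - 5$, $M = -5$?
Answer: $32$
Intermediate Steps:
$n{\left(C \right)} = -5 + C^{2}$ ($n{\left(C \right)} = C^{2} - 5 = -5 + C^{2}$)
$L{\left(f \right)} = 5 + f$ ($L{\left(f \right)} = f - -5 = f + 5 = 5 + f$)
$\left(-3 - -11\right) \left(-5 + L{\left(n{\left(3 \right)} \right)}\right) = \left(-3 - -11\right) \left(-5 + \left(5 - \left(5 - 3^{2}\right)\right)\right) = \left(-3 + 11\right) \left(-5 + \left(5 + \left(-5 + 9\right)\right)\right) = 8 \left(-5 + \left(5 + 4\right)\right) = 8 \left(-5 + 9\right) = 8 \cdot 4 = 32$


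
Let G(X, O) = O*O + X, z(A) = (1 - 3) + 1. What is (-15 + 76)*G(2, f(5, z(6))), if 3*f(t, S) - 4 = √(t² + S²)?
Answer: 1220/3 + 488*√26/9 ≈ 683.15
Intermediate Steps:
z(A) = -1 (z(A) = -2 + 1 = -1)
f(t, S) = 4/3 + √(S² + t²)/3 (f(t, S) = 4/3 + √(t² + S²)/3 = 4/3 + √(S² + t²)/3)
G(X, O) = X + O² (G(X, O) = O² + X = X + O²)
(-15 + 76)*G(2, f(5, z(6))) = (-15 + 76)*(2 + (4/3 + √((-1)² + 5²)/3)²) = 61*(2 + (4/3 + √(1 + 25)/3)²) = 61*(2 + (4/3 + √26/3)²) = 122 + 61*(4/3 + √26/3)²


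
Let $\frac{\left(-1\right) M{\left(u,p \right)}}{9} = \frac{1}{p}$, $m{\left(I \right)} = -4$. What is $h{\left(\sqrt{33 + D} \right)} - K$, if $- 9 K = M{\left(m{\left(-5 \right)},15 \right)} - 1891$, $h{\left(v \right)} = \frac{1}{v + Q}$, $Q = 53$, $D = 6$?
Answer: $- \frac{1047851}{4986} - \frac{\sqrt{39}}{2770} \approx -210.16$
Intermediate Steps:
$M{\left(u,p \right)} = - \frac{9}{p}$
$h{\left(v \right)} = \frac{1}{53 + v}$ ($h{\left(v \right)} = \frac{1}{v + 53} = \frac{1}{53 + v}$)
$K = \frac{9458}{45}$ ($K = - \frac{- \frac{9}{15} - 1891}{9} = - \frac{\left(-9\right) \frac{1}{15} - 1891}{9} = - \frac{- \frac{3}{5} - 1891}{9} = \left(- \frac{1}{9}\right) \left(- \frac{9458}{5}\right) = \frac{9458}{45} \approx 210.18$)
$h{\left(\sqrt{33 + D} \right)} - K = \frac{1}{53 + \sqrt{33 + 6}} - \frac{9458}{45} = \frac{1}{53 + \sqrt{39}} - \frac{9458}{45} = - \frac{9458}{45} + \frac{1}{53 + \sqrt{39}}$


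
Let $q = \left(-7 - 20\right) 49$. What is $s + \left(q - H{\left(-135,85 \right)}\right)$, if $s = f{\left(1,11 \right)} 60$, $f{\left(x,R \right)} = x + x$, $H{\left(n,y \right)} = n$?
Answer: $-1068$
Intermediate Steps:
$q = -1323$ ($q = \left(-27\right) 49 = -1323$)
$f{\left(x,R \right)} = 2 x$
$s = 120$ ($s = 2 \cdot 1 \cdot 60 = 2 \cdot 60 = 120$)
$s + \left(q - H{\left(-135,85 \right)}\right) = 120 - 1188 = -1068$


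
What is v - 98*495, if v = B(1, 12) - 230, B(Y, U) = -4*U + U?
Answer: -48776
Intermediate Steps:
B(Y, U) = -3*U
v = -266 (v = -3*12 - 230 = -36 - 230 = -266)
v - 98*495 = -266 - 98*495 = -266 - 48510 = -48776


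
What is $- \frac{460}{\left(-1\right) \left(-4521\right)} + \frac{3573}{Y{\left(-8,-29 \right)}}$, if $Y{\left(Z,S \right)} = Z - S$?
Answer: $\frac{5381291}{31647} \approx 170.04$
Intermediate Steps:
$- \frac{460}{\left(-1\right) \left(-4521\right)} + \frac{3573}{Y{\left(-8,-29 \right)}} = - \frac{460}{\left(-1\right) \left(-4521\right)} + \frac{3573}{-8 - -29} = - \frac{460}{4521} + \frac{3573}{-8 + 29} = \left(-460\right) \frac{1}{4521} + \frac{3573}{21} = - \frac{460}{4521} + 3573 \cdot \frac{1}{21} = - \frac{460}{4521} + \frac{1191}{7} = \frac{5381291}{31647}$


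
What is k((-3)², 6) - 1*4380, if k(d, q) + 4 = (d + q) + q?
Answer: -4363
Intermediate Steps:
k(d, q) = -4 + d + 2*q (k(d, q) = -4 + ((d + q) + q) = -4 + (d + 2*q) = -4 + d + 2*q)
k((-3)², 6) - 1*4380 = (-4 + (-3)² + 2*6) - 1*4380 = (-4 + 9 + 12) - 4380 = 17 - 4380 = -4363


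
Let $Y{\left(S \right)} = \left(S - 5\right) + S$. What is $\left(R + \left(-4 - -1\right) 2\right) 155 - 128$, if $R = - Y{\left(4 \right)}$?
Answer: $-1523$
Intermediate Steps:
$Y{\left(S \right)} = -5 + 2 S$ ($Y{\left(S \right)} = \left(-5 + S\right) + S = -5 + 2 S$)
$R = -3$ ($R = - (-5 + 2 \cdot 4) = - (-5 + 8) = \left(-1\right) 3 = -3$)
$\left(R + \left(-4 - -1\right) 2\right) 155 - 128 = \left(-3 + \left(-4 - -1\right) 2\right) 155 - 128 = \left(-3 + \left(-4 + 1\right) 2\right) 155 - 128 = \left(-3 - 6\right) 155 - 128 = \left(-9\right) 155 - 128 = -1395 - 128 = -1523$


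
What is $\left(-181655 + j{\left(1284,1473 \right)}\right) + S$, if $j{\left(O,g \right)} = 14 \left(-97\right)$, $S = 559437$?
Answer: $376424$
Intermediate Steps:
$j{\left(O,g \right)} = -1358$
$\left(-181655 + j{\left(1284,1473 \right)}\right) + S = \left(-181655 - 1358\right) + 559437 = -183013 + 559437 = 376424$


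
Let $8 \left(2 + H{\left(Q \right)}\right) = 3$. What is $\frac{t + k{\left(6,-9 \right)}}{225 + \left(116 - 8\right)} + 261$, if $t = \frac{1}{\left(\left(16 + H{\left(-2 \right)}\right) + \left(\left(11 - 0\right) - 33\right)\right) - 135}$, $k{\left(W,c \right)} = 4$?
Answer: $\frac{99172289}{379953} \approx 261.01$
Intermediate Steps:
$H{\left(Q \right)} = - \frac{13}{8}$ ($H{\left(Q \right)} = -2 + \frac{1}{8} \cdot 3 = -2 + \frac{3}{8} = - \frac{13}{8}$)
$t = - \frac{8}{1141}$ ($t = \frac{1}{\left(\left(16 - \frac{13}{8}\right) + \left(\left(11 - 0\right) - 33\right)\right) - 135} = \frac{1}{\left(\frac{115}{8} + \left(\left(11 + 0\right) - 33\right)\right) - 135} = \frac{1}{\left(\frac{115}{8} + \left(11 - 33\right)\right) - 135} = \frac{1}{\left(\frac{115}{8} - 22\right) - 135} = \frac{1}{- \frac{61}{8} - 135} = \frac{1}{- \frac{1141}{8}} = - \frac{8}{1141} \approx -0.0070114$)
$\frac{t + k{\left(6,-9 \right)}}{225 + \left(116 - 8\right)} + 261 = \frac{- \frac{8}{1141} + 4}{225 + \left(116 - 8\right)} + 261 = \frac{4556}{1141 \left(225 + 108\right)} + 261 = \frac{4556}{1141 \cdot 333} + 261 = \frac{4556}{1141} \cdot \frac{1}{333} + 261 = \frac{4556}{379953} + 261 = \frac{99172289}{379953}$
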